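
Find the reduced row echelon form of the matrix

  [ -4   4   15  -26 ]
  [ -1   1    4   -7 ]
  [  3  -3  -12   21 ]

Multiply r1 by -1/4.
  [  1  -1  -15/4  13/2 ]
  [ -1   1      4    -7 ]
  [  3  -3    -12    21 ]
Add r1 to r2.
  [ 1  -1  -15/4  13/2 ]
  [ 0   0    1/4  -1/2 ]
  [ 3  -3    -12    21 ]
Subtract 3 times r1 from r3.
  [ 1  -1  -15/4  13/2 ]
  [ 0   0    1/4  -1/2 ]
  [ 0   0   -3/4   3/2 ]
Multiply r2 by 4.
  [ 1  -1  -15/4  13/2 ]
  [ 0   0      1    -2 ]
  [ 0   0   -3/4   3/2 ]
Add 3/4 times r2 to r3.
  [ 1  -1  -15/4  13/2 ]
  [ 0   0      1    -2 ]
  [ 0   0      0     0 ]
Add 15/4 times r2 to r1.
  [ 1  -1  0  -1 ]
  [ 0   0  1  -2 ]
  [ 0   0  0   0 ]

[[1, -1, 0, -1], [0, 0, 1, -2], [0, 0, 0, 0]]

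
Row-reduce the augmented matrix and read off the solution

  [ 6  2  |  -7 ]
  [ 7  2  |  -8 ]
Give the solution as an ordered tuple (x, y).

Multiply ρ1 by 1/6.
  [ 1  1/3  |  -7/6 ]
  [ 7    2  |    -8 ]
Subtract 7 times ρ1 from ρ2.
  [ 1   1/3  |  -7/6 ]
  [ 0  -1/3  |   1/6 ]
Multiply ρ2 by -3.
  [ 1  1/3  |  -7/6 ]
  [ 0    1  |  -1/2 ]
Subtract 1/3 times ρ2 from ρ1.
  [ 1  0  |    -1 ]
  [ 0  1  |  -1/2 ]
Reading off the last column: x = -1, y = -1/2.

(-1, -1/2)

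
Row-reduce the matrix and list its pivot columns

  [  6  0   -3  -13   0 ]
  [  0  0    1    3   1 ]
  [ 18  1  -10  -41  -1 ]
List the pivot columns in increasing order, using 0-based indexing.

R1 ← 1/6·R1
  [  1  0  -1/2  -13/6   0 ]
  [  0  0     1      3   1 ]
  [ 18  1   -10    -41  -1 ]
R3 ← R3 − 18·R1
  [ 1  0  -1/2  -13/6   0 ]
  [ 0  0     1      3   1 ]
  [ 0  1    -1     -2  -1 ]
R2 <=> R3
  [ 1  0  -1/2  -13/6   0 ]
  [ 0  1    -1     -2  -1 ]
  [ 0  0     1      3   1 ]
R2 ← R2 + R3
  [ 1  0  -1/2  -13/6  0 ]
  [ 0  1     0      1  0 ]
  [ 0  0     1      3  1 ]
R1 ← R1 + 1/2·R3
  [ 1  0  0  -2/3  1/2 ]
  [ 0  1  0     1    0 ]
  [ 0  0  1     3    1 ]
Pivot columns are the columns containing a leading 1.

0, 1, 2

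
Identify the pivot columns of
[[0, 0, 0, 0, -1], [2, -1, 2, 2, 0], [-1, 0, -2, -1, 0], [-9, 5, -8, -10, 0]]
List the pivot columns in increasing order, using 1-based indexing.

1, 2, 4, 5

ρ1 ↔ ρ2
  [  2  -1   2    2   0 ]
  [  0   0   0    0  -1 ]
  [ -1   0  -2   -1   0 ]
  [ -9   5  -8  -10   0 ]
ρ1 ← 1/2·ρ1
  [  1  -1/2   1    1   0 ]
  [  0     0   0    0  -1 ]
  [ -1     0  -2   -1   0 ]
  [ -9     5  -8  -10   0 ]
ρ3 ← ρ3 + ρ1
  [  1  -1/2   1    1   0 ]
  [  0     0   0    0  -1 ]
  [  0  -1/2  -1    0   0 ]
  [ -9     5  -8  -10   0 ]
ρ4 ← ρ4 + 9·ρ1
  [ 1  -1/2   1   1   0 ]
  [ 0     0   0   0  -1 ]
  [ 0  -1/2  -1   0   0 ]
  [ 0   1/2   1  -1   0 ]
ρ2 ↔ ρ3
  [ 1  -1/2   1   1   0 ]
  [ 0  -1/2  -1   0   0 ]
  [ 0     0   0   0  -1 ]
  [ 0   1/2   1  -1   0 ]
ρ2 ← -2·ρ2
  [ 1  -1/2  1   1   0 ]
  [ 0     1  2   0   0 ]
  [ 0     0  0   0  -1 ]
  [ 0   1/2  1  -1   0 ]
ρ4 ← ρ4 − 1/2·ρ2
  [ 1  -1/2  1   1   0 ]
  [ 0     1  2   0   0 ]
  [ 0     0  0   0  -1 ]
  [ 0     0  0  -1   0 ]
ρ3 ↔ ρ4
  [ 1  -1/2  1   1   0 ]
  [ 0     1  2   0   0 ]
  [ 0     0  0  -1   0 ]
  [ 0     0  0   0  -1 ]
ρ3 ← -1·ρ3
  [ 1  -1/2  1  1   0 ]
  [ 0     1  2  0   0 ]
  [ 0     0  0  1   0 ]
  [ 0     0  0  0  -1 ]
ρ4 ← -1·ρ4
  [ 1  -1/2  1  1  0 ]
  [ 0     1  2  0  0 ]
  [ 0     0  0  1  0 ]
  [ 0     0  0  0  1 ]
ρ1 ← ρ1 − ρ3
  [ 1  -1/2  1  0  0 ]
  [ 0     1  2  0  0 ]
  [ 0     0  0  1  0 ]
  [ 0     0  0  0  1 ]
ρ1 ← ρ1 + 1/2·ρ2
  [ 1  0  2  0  0 ]
  [ 0  1  2  0  0 ]
  [ 0  0  0  1  0 ]
  [ 0  0  0  0  1 ]
Pivot columns are the columns containing a leading 1.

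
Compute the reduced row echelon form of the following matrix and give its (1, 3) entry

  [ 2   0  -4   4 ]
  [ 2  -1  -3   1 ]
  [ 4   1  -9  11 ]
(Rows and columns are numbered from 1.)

Multiply ρ1 by 1/2.
Subtract 2 times ρ1 from ρ2.
Subtract 4 times ρ1 from ρ3.
Multiply ρ2 by -1.
Subtract ρ2 from ρ3.

-2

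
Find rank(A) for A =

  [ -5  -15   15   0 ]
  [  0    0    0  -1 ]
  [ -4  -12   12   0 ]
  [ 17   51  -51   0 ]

rank = 2

ρ1 := -1/5·ρ1
  [  1    3   -3   0 ]
  [  0    0    0  -1 ]
  [ -4  -12   12   0 ]
  [ 17   51  -51   0 ]
ρ3 := ρ3 + 4·ρ1
  [  1   3   -3   0 ]
  [  0   0    0  -1 ]
  [  0   0    0   0 ]
  [ 17  51  -51   0 ]
ρ4 := ρ4 − 17·ρ1
  [ 1  3  -3   0 ]
  [ 0  0   0  -1 ]
  [ 0  0   0   0 ]
  [ 0  0   0   0 ]
ρ2 := -1·ρ2
  [ 1  3  -3  0 ]
  [ 0  0   0  1 ]
  [ 0  0   0  0 ]
  [ 0  0   0  0 ]
The reduced form has 2 nonzero rows.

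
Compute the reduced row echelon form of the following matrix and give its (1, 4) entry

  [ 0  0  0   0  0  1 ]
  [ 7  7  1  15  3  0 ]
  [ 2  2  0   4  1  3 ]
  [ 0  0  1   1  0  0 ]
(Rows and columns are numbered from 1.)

Swap R1 and R2.
Multiply R1 by 1/7.
Subtract 2 times R1 from R3.
Swap R2 and R3.
Multiply R2 by -7/2.
Subtract R2 from R4.
Swap R3 and R4.
Multiply R3 by 2.
Subtract 21 times R4 from R3.
Add 21/2 times R4 to R2.
Add 1/2 times R3 to R2.
Subtract 3/7 times R3 from R1.
Subtract 1/7 times R2 from R1.

2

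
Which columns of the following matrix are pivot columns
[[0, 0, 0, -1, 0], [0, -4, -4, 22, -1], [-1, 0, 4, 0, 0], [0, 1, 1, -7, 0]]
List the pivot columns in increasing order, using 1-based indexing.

1, 2, 4, 5

Swap R1 and R3.
  [ -1   0   4   0   0 ]
  [  0  -4  -4  22  -1 ]
  [  0   0   0  -1   0 ]
  [  0   1   1  -7   0 ]
Multiply R1 by -1.
  [ 1   0  -4   0   0 ]
  [ 0  -4  -4  22  -1 ]
  [ 0   0   0  -1   0 ]
  [ 0   1   1  -7   0 ]
Multiply R2 by -1/4.
  [ 1  0  -4      0    0 ]
  [ 0  1   1  -11/2  1/4 ]
  [ 0  0   0     -1    0 ]
  [ 0  1   1     -7    0 ]
Subtract R2 from R4.
  [ 1  0  -4      0     0 ]
  [ 0  1   1  -11/2   1/4 ]
  [ 0  0   0     -1     0 ]
  [ 0  0   0   -3/2  -1/4 ]
Multiply R3 by -1.
  [ 1  0  -4      0     0 ]
  [ 0  1   1  -11/2   1/4 ]
  [ 0  0   0      1     0 ]
  [ 0  0   0   -3/2  -1/4 ]
Add 3/2 times R3 to R4.
  [ 1  0  -4      0     0 ]
  [ 0  1   1  -11/2   1/4 ]
  [ 0  0   0      1     0 ]
  [ 0  0   0      0  -1/4 ]
Multiply R4 by -4.
  [ 1  0  -4      0    0 ]
  [ 0  1   1  -11/2  1/4 ]
  [ 0  0   0      1    0 ]
  [ 0  0   0      0    1 ]
Subtract 1/4 times R4 from R2.
  [ 1  0  -4      0  0 ]
  [ 0  1   1  -11/2  0 ]
  [ 0  0   0      1  0 ]
  [ 0  0   0      0  1 ]
Add 11/2 times R3 to R2.
  [ 1  0  -4  0  0 ]
  [ 0  1   1  0  0 ]
  [ 0  0   0  1  0 ]
  [ 0  0   0  0  1 ]
Pivot columns are the columns containing a leading 1.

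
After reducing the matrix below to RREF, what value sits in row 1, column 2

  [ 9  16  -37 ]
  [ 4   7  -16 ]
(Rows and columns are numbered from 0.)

-4

R1 := 1/9·R1
  [ 1  16/9  -37/9 ]
  [ 4     7    -16 ]
R2 := R2 − 4·R1
  [ 1  16/9  -37/9 ]
  [ 0  -1/9    4/9 ]
R2 := -9·R2
  [ 1  16/9  -37/9 ]
  [ 0     1     -4 ]
R1 := R1 − 16/9·R2
  [ 1  0   3 ]
  [ 0  1  -4 ]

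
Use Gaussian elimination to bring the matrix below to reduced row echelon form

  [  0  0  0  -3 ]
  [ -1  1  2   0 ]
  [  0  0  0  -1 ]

r1 ↔ r2
  [ -1  1  2   0 ]
  [  0  0  0  -3 ]
  [  0  0  0  -1 ]
r1 := -1·r1
  [ 1  -1  -2   0 ]
  [ 0   0   0  -3 ]
  [ 0   0   0  -1 ]
r2 := -1/3·r2
  [ 1  -1  -2   0 ]
  [ 0   0   0   1 ]
  [ 0   0   0  -1 ]
r3 := r3 + r2
  [ 1  -1  -2  0 ]
  [ 0   0   0  1 ]
  [ 0   0   0  0 ]

[[1, -1, -2, 0], [0, 0, 0, 1], [0, 0, 0, 0]]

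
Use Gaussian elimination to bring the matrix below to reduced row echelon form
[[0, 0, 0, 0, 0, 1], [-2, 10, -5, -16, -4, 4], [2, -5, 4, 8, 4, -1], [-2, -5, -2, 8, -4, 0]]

Swap R1 and R2.
  [ -2  10  -5  -16  -4   4 ]
  [  0   0   0    0   0   1 ]
  [  2  -5   4    8   4  -1 ]
  [ -2  -5  -2    8  -4   0 ]
Multiply R1 by -1/2.
  [  1  -5  5/2  8   2  -2 ]
  [  0   0    0  0   0   1 ]
  [  2  -5    4  8   4  -1 ]
  [ -2  -5   -2  8  -4   0 ]
Subtract 2 times R1 from R3.
  [  1  -5  5/2   8   2  -2 ]
  [  0   0    0   0   0   1 ]
  [  0   5   -1  -8   0   3 ]
  [ -2  -5   -2   8  -4   0 ]
Add 2 times R1 to R4.
  [ 1   -5  5/2   8  2  -2 ]
  [ 0    0    0   0  0   1 ]
  [ 0    5   -1  -8  0   3 ]
  [ 0  -15    3  24  0  -4 ]
Swap R2 and R3.
  [ 1   -5  5/2   8  2  -2 ]
  [ 0    5   -1  -8  0   3 ]
  [ 0    0    0   0  0   1 ]
  [ 0  -15    3  24  0  -4 ]
Multiply R2 by 1/5.
  [ 1   -5   5/2     8  2   -2 ]
  [ 0    1  -1/5  -8/5  0  3/5 ]
  [ 0    0     0     0  0    1 ]
  [ 0  -15     3    24  0   -4 ]
Add 15 times R2 to R4.
  [ 1  -5   5/2     8  2   -2 ]
  [ 0   1  -1/5  -8/5  0  3/5 ]
  [ 0   0     0     0  0    1 ]
  [ 0   0     0     0  0    5 ]
Subtract 5 times R3 from R4.
  [ 1  -5   5/2     8  2   -2 ]
  [ 0   1  -1/5  -8/5  0  3/5 ]
  [ 0   0     0     0  0    1 ]
  [ 0   0     0     0  0    0 ]
Subtract 3/5 times R3 from R2.
  [ 1  -5   5/2     8  2  -2 ]
  [ 0   1  -1/5  -8/5  0   0 ]
  [ 0   0     0     0  0   1 ]
  [ 0   0     0     0  0   0 ]
Add 2 times R3 to R1.
  [ 1  -5   5/2     8  2  0 ]
  [ 0   1  -1/5  -8/5  0  0 ]
  [ 0   0     0     0  0  1 ]
  [ 0   0     0     0  0  0 ]
Add 5 times R2 to R1.
  [ 1  0   3/2     0  2  0 ]
  [ 0  1  -1/5  -8/5  0  0 ]
  [ 0  0     0     0  0  1 ]
  [ 0  0     0     0  0  0 ]

[[1, 0, 3/2, 0, 2, 0], [0, 1, -1/5, -8/5, 0, 0], [0, 0, 0, 0, 0, 1], [0, 0, 0, 0, 0, 0]]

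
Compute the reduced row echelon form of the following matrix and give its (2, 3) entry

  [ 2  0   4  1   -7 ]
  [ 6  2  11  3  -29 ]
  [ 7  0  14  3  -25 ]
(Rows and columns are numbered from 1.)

-1/2

Multiply r1 by 1/2.
  [ 1  0   2  1/2  -7/2 ]
  [ 6  2  11    3   -29 ]
  [ 7  0  14    3   -25 ]
Subtract 6 times r1 from r2.
  [ 1  0   2  1/2  -7/2 ]
  [ 0  2  -1    0    -8 ]
  [ 7  0  14    3   -25 ]
Subtract 7 times r1 from r3.
  [ 1  0   2   1/2  -7/2 ]
  [ 0  2  -1     0    -8 ]
  [ 0  0   0  -1/2  -1/2 ]
Multiply r2 by 1/2.
  [ 1  0     2   1/2  -7/2 ]
  [ 0  1  -1/2     0    -4 ]
  [ 0  0     0  -1/2  -1/2 ]
Multiply r3 by -2.
  [ 1  0     2  1/2  -7/2 ]
  [ 0  1  -1/2    0    -4 ]
  [ 0  0     0    1     1 ]
Subtract 1/2 times r3 from r1.
  [ 1  0     2  0  -4 ]
  [ 0  1  -1/2  0  -4 ]
  [ 0  0     0  1   1 ]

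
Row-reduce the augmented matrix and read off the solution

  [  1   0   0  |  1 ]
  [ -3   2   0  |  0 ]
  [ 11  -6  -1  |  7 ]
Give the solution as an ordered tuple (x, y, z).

r2 ← r2 + 3·r1
  [  1   0   0  |  1 ]
  [  0   2   0  |  3 ]
  [ 11  -6  -1  |  7 ]
r3 ← r3 − 11·r1
  [ 1   0   0  |   1 ]
  [ 0   2   0  |   3 ]
  [ 0  -6  -1  |  -4 ]
r2 ← 1/2·r2
  [ 1   0   0  |    1 ]
  [ 0   1   0  |  3/2 ]
  [ 0  -6  -1  |   -4 ]
r3 ← r3 + 6·r2
  [ 1  0   0  |    1 ]
  [ 0  1   0  |  3/2 ]
  [ 0  0  -1  |    5 ]
r3 ← -1·r3
  [ 1  0  0  |    1 ]
  [ 0  1  0  |  3/2 ]
  [ 0  0  1  |   -5 ]
Reading off the last column: x = 1, y = 3/2, z = -5.

(1, 3/2, -5)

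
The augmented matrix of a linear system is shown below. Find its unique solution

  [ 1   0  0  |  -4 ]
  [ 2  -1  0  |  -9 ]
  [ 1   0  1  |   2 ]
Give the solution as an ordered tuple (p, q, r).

R2 ← R2 − 2·R1
R3 ← R3 − R1
R2 ← -1·R2
Reading off the last column: p = -4, q = 1, r = 6.

(-4, 1, 6)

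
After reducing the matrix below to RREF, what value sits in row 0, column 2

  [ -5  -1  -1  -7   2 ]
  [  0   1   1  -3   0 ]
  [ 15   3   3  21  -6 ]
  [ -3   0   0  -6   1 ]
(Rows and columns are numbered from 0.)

0

r1 -> -1/5·r1
  [  1  1/5  1/5  7/5  -2/5 ]
  [  0    1    1   -3     0 ]
  [ 15    3    3   21    -6 ]
  [ -3    0    0   -6     1 ]
r3 -> r3 − 15·r1
  [  1  1/5  1/5  7/5  -2/5 ]
  [  0    1    1   -3     0 ]
  [  0    0    0    0     0 ]
  [ -3    0    0   -6     1 ]
r4 -> r4 + 3·r1
  [ 1  1/5  1/5   7/5  -2/5 ]
  [ 0    1    1    -3     0 ]
  [ 0    0    0     0     0 ]
  [ 0  3/5  3/5  -9/5  -1/5 ]
r4 -> r4 − 3/5·r2
  [ 1  1/5  1/5  7/5  -2/5 ]
  [ 0    1    1   -3     0 ]
  [ 0    0    0    0     0 ]
  [ 0    0    0    0  -1/5 ]
r3 <-> r4
  [ 1  1/5  1/5  7/5  -2/5 ]
  [ 0    1    1   -3     0 ]
  [ 0    0    0    0  -1/5 ]
  [ 0    0    0    0     0 ]
r3 -> -5·r3
  [ 1  1/5  1/5  7/5  -2/5 ]
  [ 0    1    1   -3     0 ]
  [ 0    0    0    0     1 ]
  [ 0    0    0    0     0 ]
r1 -> r1 + 2/5·r3
  [ 1  1/5  1/5  7/5  0 ]
  [ 0    1    1   -3  0 ]
  [ 0    0    0    0  1 ]
  [ 0    0    0    0  0 ]
r1 -> r1 − 1/5·r2
  [ 1  0  0   2  0 ]
  [ 0  1  1  -3  0 ]
  [ 0  0  0   0  1 ]
  [ 0  0  0   0  0 ]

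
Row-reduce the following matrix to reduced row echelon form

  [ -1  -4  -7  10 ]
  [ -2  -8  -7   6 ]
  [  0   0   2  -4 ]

[[1, 4, 0, 4], [0, 0, 1, -2], [0, 0, 0, 0]]

R1 → -1·R1
  [  1   4   7  -10 ]
  [ -2  -8  -7    6 ]
  [  0   0   2   -4 ]
R2 → R2 + 2·R1
  [ 1  4  7  -10 ]
  [ 0  0  7  -14 ]
  [ 0  0  2   -4 ]
R2 → 1/7·R2
  [ 1  4  7  -10 ]
  [ 0  0  1   -2 ]
  [ 0  0  2   -4 ]
R3 → R3 − 2·R2
  [ 1  4  7  -10 ]
  [ 0  0  1   -2 ]
  [ 0  0  0    0 ]
R1 → R1 − 7·R2
  [ 1  4  0   4 ]
  [ 0  0  1  -2 ]
  [ 0  0  0   0 ]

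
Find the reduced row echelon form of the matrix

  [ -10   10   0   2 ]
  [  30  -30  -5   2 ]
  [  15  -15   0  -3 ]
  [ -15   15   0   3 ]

r1 ← -1/10·r1
r2 ← r2 − 30·r1
r3 ← r3 − 15·r1
r4 ← r4 + 15·r1
r2 ← -1/5·r2

[[1, -1, 0, -1/5], [0, 0, 1, -8/5], [0, 0, 0, 0], [0, 0, 0, 0]]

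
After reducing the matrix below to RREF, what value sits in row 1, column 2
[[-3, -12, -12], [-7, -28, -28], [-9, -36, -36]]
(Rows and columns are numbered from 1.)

4

ρ1 := -1/3·ρ1
  [  1    4    4 ]
  [ -7  -28  -28 ]
  [ -9  -36  -36 ]
ρ2 := ρ2 + 7·ρ1
  [  1    4    4 ]
  [  0    0    0 ]
  [ -9  -36  -36 ]
ρ3 := ρ3 + 9·ρ1
  [ 1  4  4 ]
  [ 0  0  0 ]
  [ 0  0  0 ]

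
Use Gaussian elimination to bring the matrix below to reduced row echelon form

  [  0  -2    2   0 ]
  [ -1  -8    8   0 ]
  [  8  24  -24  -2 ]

[[1, 0, 0, 0], [0, 1, -1, 0], [0, 0, 0, 1]]

ρ1 <=> ρ2
  [ -1  -8    8   0 ]
  [  0  -2    2   0 ]
  [  8  24  -24  -2 ]
ρ1 → -1·ρ1
  [ 1   8   -8   0 ]
  [ 0  -2    2   0 ]
  [ 8  24  -24  -2 ]
ρ3 → ρ3 − 8·ρ1
  [ 1    8  -8   0 ]
  [ 0   -2   2   0 ]
  [ 0  -40  40  -2 ]
ρ2 → -1/2·ρ2
  [ 1    8  -8   0 ]
  [ 0    1  -1   0 ]
  [ 0  -40  40  -2 ]
ρ3 → ρ3 + 40·ρ2
  [ 1  8  -8   0 ]
  [ 0  1  -1   0 ]
  [ 0  0   0  -2 ]
ρ3 → -1/2·ρ3
  [ 1  8  -8  0 ]
  [ 0  1  -1  0 ]
  [ 0  0   0  1 ]
ρ1 → ρ1 − 8·ρ2
  [ 1  0   0  0 ]
  [ 0  1  -1  0 ]
  [ 0  0   0  1 ]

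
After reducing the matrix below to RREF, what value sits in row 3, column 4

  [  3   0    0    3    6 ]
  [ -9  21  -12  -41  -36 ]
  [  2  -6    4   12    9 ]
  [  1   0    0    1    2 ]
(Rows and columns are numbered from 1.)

r1 ← 1/3·r1
  [  1   0    0    1    2 ]
  [ -9  21  -12  -41  -36 ]
  [  2  -6    4   12    9 ]
  [  1   0    0    1    2 ]
r2 ← r2 + 9·r1
  [ 1   0    0    1    2 ]
  [ 0  21  -12  -32  -18 ]
  [ 2  -6    4   12    9 ]
  [ 1   0    0    1    2 ]
r3 ← r3 − 2·r1
  [ 1   0    0    1    2 ]
  [ 0  21  -12  -32  -18 ]
  [ 0  -6    4   10    5 ]
  [ 1   0    0    1    2 ]
r4 ← r4 − r1
  [ 1   0    0    1    2 ]
  [ 0  21  -12  -32  -18 ]
  [ 0  -6    4   10    5 ]
  [ 0   0    0    0    0 ]
r2 ← 1/21·r2
  [ 1   0     0       1     2 ]
  [ 0   1  -4/7  -32/21  -6/7 ]
  [ 0  -6     4      10     5 ]
  [ 0   0     0       0     0 ]
r3 ← r3 + 6·r2
  [ 1  0     0       1     2 ]
  [ 0  1  -4/7  -32/21  -6/7 ]
  [ 0  0   4/7     6/7  -1/7 ]
  [ 0  0     0       0     0 ]
r3 ← 7/4·r3
  [ 1  0     0       1     2 ]
  [ 0  1  -4/7  -32/21  -6/7 ]
  [ 0  0     1     3/2  -1/4 ]
  [ 0  0     0       0     0 ]
r2 ← r2 + 4/7·r3
  [ 1  0  0     1     2 ]
  [ 0  1  0  -2/3    -1 ]
  [ 0  0  1   3/2  -1/4 ]
  [ 0  0  0     0     0 ]

3/2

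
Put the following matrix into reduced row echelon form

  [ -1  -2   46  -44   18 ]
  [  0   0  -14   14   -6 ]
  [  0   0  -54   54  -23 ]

Multiply r1 by -1.
  [ 1  2  -46  44  -18 ]
  [ 0  0  -14  14   -6 ]
  [ 0  0  -54  54  -23 ]
Multiply r2 by -1/14.
  [ 1  2  -46  44  -18 ]
  [ 0  0    1  -1  3/7 ]
  [ 0  0  -54  54  -23 ]
Add 54 times r2 to r3.
  [ 1  2  -46  44  -18 ]
  [ 0  0    1  -1  3/7 ]
  [ 0  0    0   0  1/7 ]
Multiply r3 by 7.
  [ 1  2  -46  44  -18 ]
  [ 0  0    1  -1  3/7 ]
  [ 0  0    0   0    1 ]
Subtract 3/7 times r3 from r2.
  [ 1  2  -46  44  -18 ]
  [ 0  0    1  -1    0 ]
  [ 0  0    0   0    1 ]
Add 18 times r3 to r1.
  [ 1  2  -46  44  0 ]
  [ 0  0    1  -1  0 ]
  [ 0  0    0   0  1 ]
Add 46 times r2 to r1.
  [ 1  2  0  -2  0 ]
  [ 0  0  1  -1  0 ]
  [ 0  0  0   0  1 ]

[[1, 2, 0, -2, 0], [0, 0, 1, -1, 0], [0, 0, 0, 0, 1]]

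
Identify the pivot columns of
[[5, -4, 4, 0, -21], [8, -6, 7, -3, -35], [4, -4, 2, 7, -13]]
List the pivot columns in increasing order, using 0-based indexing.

R1 -> 1/5·R1
  [ 1  -4/5  4/5   0  -21/5 ]
  [ 8    -6    7  -3    -35 ]
  [ 4    -4    2   7    -13 ]
R2 -> R2 − 8·R1
  [ 1  -4/5  4/5   0  -21/5 ]
  [ 0   2/5  3/5  -3   -7/5 ]
  [ 4    -4    2   7    -13 ]
R3 -> R3 − 4·R1
  [ 1  -4/5   4/5   0  -21/5 ]
  [ 0   2/5   3/5  -3   -7/5 ]
  [ 0  -4/5  -6/5   7   19/5 ]
R2 -> 5/2·R2
  [ 1  -4/5   4/5      0  -21/5 ]
  [ 0     1   3/2  -15/2   -7/2 ]
  [ 0  -4/5  -6/5      7   19/5 ]
R3 -> R3 + 4/5·R2
  [ 1  -4/5  4/5      0  -21/5 ]
  [ 0     1  3/2  -15/2   -7/2 ]
  [ 0     0    0      1      1 ]
R2 -> R2 + 15/2·R3
  [ 1  -4/5  4/5  0  -21/5 ]
  [ 0     1  3/2  0      4 ]
  [ 0     0    0  1      1 ]
R1 -> R1 + 4/5·R2
  [ 1  0    2  0  -1 ]
  [ 0  1  3/2  0   4 ]
  [ 0  0    0  1   1 ]
Pivot columns are the columns containing a leading 1.

0, 1, 3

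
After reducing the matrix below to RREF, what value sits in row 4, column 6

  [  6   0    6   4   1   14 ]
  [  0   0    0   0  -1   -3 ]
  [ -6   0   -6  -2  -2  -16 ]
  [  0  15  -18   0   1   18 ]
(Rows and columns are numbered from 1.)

3

ρ1 ← 1/6·ρ1
  [  1   0    1  2/3  1/6  7/3 ]
  [  0   0    0    0   -1   -3 ]
  [ -6   0   -6   -2   -2  -16 ]
  [  0  15  -18    0    1   18 ]
ρ3 ← ρ3 + 6·ρ1
  [ 1   0    1  2/3  1/6  7/3 ]
  [ 0   0    0    0   -1   -3 ]
  [ 0   0    0    2   -1   -2 ]
  [ 0  15  -18    0    1   18 ]
ρ2 <-> ρ4
  [ 1   0    1  2/3  1/6  7/3 ]
  [ 0  15  -18    0    1   18 ]
  [ 0   0    0    2   -1   -2 ]
  [ 0   0    0    0   -1   -3 ]
ρ2 ← 1/15·ρ2
  [ 1  0     1  2/3   1/6  7/3 ]
  [ 0  1  -6/5    0  1/15  6/5 ]
  [ 0  0     0    2    -1   -2 ]
  [ 0  0     0    0    -1   -3 ]
ρ3 ← 1/2·ρ3
  [ 1  0     1  2/3   1/6  7/3 ]
  [ 0  1  -6/5    0  1/15  6/5 ]
  [ 0  0     0    1  -1/2   -1 ]
  [ 0  0     0    0    -1   -3 ]
ρ4 ← -1·ρ4
  [ 1  0     1  2/3   1/6  7/3 ]
  [ 0  1  -6/5    0  1/15  6/5 ]
  [ 0  0     0    1  -1/2   -1 ]
  [ 0  0     0    0     1    3 ]
ρ3 ← ρ3 + 1/2·ρ4
  [ 1  0     1  2/3   1/6  7/3 ]
  [ 0  1  -6/5    0  1/15  6/5 ]
  [ 0  0     0    1     0  1/2 ]
  [ 0  0     0    0     1    3 ]
ρ2 ← ρ2 − 1/15·ρ4
  [ 1  0     1  2/3  1/6  7/3 ]
  [ 0  1  -6/5    0    0    1 ]
  [ 0  0     0    1    0  1/2 ]
  [ 0  0     0    0    1    3 ]
ρ1 ← ρ1 − 1/6·ρ4
  [ 1  0     1  2/3  0  11/6 ]
  [ 0  1  -6/5    0  0     1 ]
  [ 0  0     0    1  0   1/2 ]
  [ 0  0     0    0  1     3 ]
ρ1 ← ρ1 − 2/3·ρ3
  [ 1  0     1  0  0  3/2 ]
  [ 0  1  -6/5  0  0    1 ]
  [ 0  0     0  1  0  1/2 ]
  [ 0  0     0  0  1    3 ]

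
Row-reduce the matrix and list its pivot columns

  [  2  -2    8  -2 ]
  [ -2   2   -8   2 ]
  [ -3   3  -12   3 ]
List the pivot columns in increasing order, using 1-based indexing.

1

R1 -> 1/2·R1
  [  1  -1    4  -1 ]
  [ -2   2   -8   2 ]
  [ -3   3  -12   3 ]
R2 -> R2 + 2·R1
  [  1  -1    4  -1 ]
  [  0   0    0   0 ]
  [ -3   3  -12   3 ]
R3 -> R3 + 3·R1
  [ 1  -1  4  -1 ]
  [ 0   0  0   0 ]
  [ 0   0  0   0 ]
Pivot columns are the columns containing a leading 1.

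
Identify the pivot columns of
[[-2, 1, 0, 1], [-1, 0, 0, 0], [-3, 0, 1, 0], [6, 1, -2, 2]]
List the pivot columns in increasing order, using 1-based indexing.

R1 -> -1/2·R1
R2 -> R2 + R1
R3 -> R3 + 3·R1
R4 -> R4 − 6·R1
R2 -> -2·R2
R3 -> R3 + 3/2·R2
R4 -> R4 − 4·R2
R4 -> R4 + 2·R3
R2 -> R2 − R4
R1 -> R1 + 1/2·R4
R1 -> R1 + 1/2·R2
Pivot columns are the columns containing a leading 1.

1, 2, 3, 4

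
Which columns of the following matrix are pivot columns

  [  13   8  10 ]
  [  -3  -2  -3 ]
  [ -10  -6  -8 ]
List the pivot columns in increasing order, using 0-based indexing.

R1 → 1/13·R1
  [   1  8/13  10/13 ]
  [  -3    -2     -3 ]
  [ -10    -6     -8 ]
R2 → R2 + 3·R1
  [   1   8/13  10/13 ]
  [   0  -2/13  -9/13 ]
  [ -10     -6     -8 ]
R3 → R3 + 10·R1
  [ 1   8/13  10/13 ]
  [ 0  -2/13  -9/13 ]
  [ 0   2/13  -4/13 ]
R2 → -13/2·R2
  [ 1  8/13  10/13 ]
  [ 0     1    9/2 ]
  [ 0  2/13  -4/13 ]
R3 → R3 − 2/13·R2
  [ 1  8/13  10/13 ]
  [ 0     1    9/2 ]
  [ 0     0     -1 ]
R3 → -1·R3
  [ 1  8/13  10/13 ]
  [ 0     1    9/2 ]
  [ 0     0      1 ]
R2 → R2 − 9/2·R3
  [ 1  8/13  10/13 ]
  [ 0     1      0 ]
  [ 0     0      1 ]
R1 → R1 − 10/13·R3
  [ 1  8/13  0 ]
  [ 0     1  0 ]
  [ 0     0  1 ]
R1 → R1 − 8/13·R2
  [ 1  0  0 ]
  [ 0  1  0 ]
  [ 0  0  1 ]
Pivot columns are the columns containing a leading 1.

0, 1, 2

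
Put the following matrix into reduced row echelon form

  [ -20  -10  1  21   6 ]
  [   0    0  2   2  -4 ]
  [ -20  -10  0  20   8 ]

R1 ← -1/20·R1
  [   1  1/2  -1/20  -21/20  -3/10 ]
  [   0    0      2       2     -4 ]
  [ -20  -10      0      20      8 ]
R3 ← R3 + 20·R1
  [ 1  1/2  -1/20  -21/20  -3/10 ]
  [ 0    0      2       2     -4 ]
  [ 0    0     -1      -1      2 ]
R2 ← 1/2·R2
  [ 1  1/2  -1/20  -21/20  -3/10 ]
  [ 0    0      1       1     -2 ]
  [ 0    0     -1      -1      2 ]
R3 ← R3 + R2
  [ 1  1/2  -1/20  -21/20  -3/10 ]
  [ 0    0      1       1     -2 ]
  [ 0    0      0       0      0 ]
R1 ← R1 + 1/20·R2
  [ 1  1/2  0  -1  -2/5 ]
  [ 0    0  1   1    -2 ]
  [ 0    0  0   0     0 ]

[[1, 1/2, 0, -1, -2/5], [0, 0, 1, 1, -2], [0, 0, 0, 0, 0]]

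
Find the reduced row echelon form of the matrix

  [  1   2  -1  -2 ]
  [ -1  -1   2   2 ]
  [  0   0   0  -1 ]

R2 -> R2 + R1
  [ 1  2  -1  -2 ]
  [ 0  1   1   0 ]
  [ 0  0   0  -1 ]
R3 -> -1·R3
  [ 1  2  -1  -2 ]
  [ 0  1   1   0 ]
  [ 0  0   0   1 ]
R1 -> R1 + 2·R3
  [ 1  2  -1  0 ]
  [ 0  1   1  0 ]
  [ 0  0   0  1 ]
R1 -> R1 − 2·R2
  [ 1  0  -3  0 ]
  [ 0  1   1  0 ]
  [ 0  0   0  1 ]

[[1, 0, -3, 0], [0, 1, 1, 0], [0, 0, 0, 1]]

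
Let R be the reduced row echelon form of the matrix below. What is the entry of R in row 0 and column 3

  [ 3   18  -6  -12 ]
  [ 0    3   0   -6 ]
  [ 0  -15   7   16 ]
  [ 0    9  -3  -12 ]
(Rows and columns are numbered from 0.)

4

Multiply R1 by 1/3.
  [ 1    6  -2   -4 ]
  [ 0    3   0   -6 ]
  [ 0  -15   7   16 ]
  [ 0    9  -3  -12 ]
Multiply R2 by 1/3.
  [ 1    6  -2   -4 ]
  [ 0    1   0   -2 ]
  [ 0  -15   7   16 ]
  [ 0    9  -3  -12 ]
Add 15 times R2 to R3.
  [ 1  6  -2   -4 ]
  [ 0  1   0   -2 ]
  [ 0  0   7  -14 ]
  [ 0  9  -3  -12 ]
Subtract 9 times R2 from R4.
  [ 1  6  -2   -4 ]
  [ 0  1   0   -2 ]
  [ 0  0   7  -14 ]
  [ 0  0  -3    6 ]
Multiply R3 by 1/7.
  [ 1  6  -2  -4 ]
  [ 0  1   0  -2 ]
  [ 0  0   1  -2 ]
  [ 0  0  -3   6 ]
Add 3 times R3 to R4.
  [ 1  6  -2  -4 ]
  [ 0  1   0  -2 ]
  [ 0  0   1  -2 ]
  [ 0  0   0   0 ]
Add 2 times R3 to R1.
  [ 1  6  0  -8 ]
  [ 0  1  0  -2 ]
  [ 0  0  1  -2 ]
  [ 0  0  0   0 ]
Subtract 6 times R2 from R1.
  [ 1  0  0   4 ]
  [ 0  1  0  -2 ]
  [ 0  0  1  -2 ]
  [ 0  0  0   0 ]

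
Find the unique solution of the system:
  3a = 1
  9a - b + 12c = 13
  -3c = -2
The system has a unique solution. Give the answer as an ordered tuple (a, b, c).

Form the augmented matrix and row-reduce:
  [ 3   0   0  |   1 ]
  [ 9  -1  12  |  13 ]
  [ 0   0  -3  |  -2 ]
R1 -> 1/3·R1
  [ 1   0   0  |  1/3 ]
  [ 9  -1  12  |   13 ]
  [ 0   0  -3  |   -2 ]
R2 -> R2 − 9·R1
  [ 1   0   0  |  1/3 ]
  [ 0  -1  12  |   10 ]
  [ 0   0  -3  |   -2 ]
R2 -> -1·R2
  [ 1  0    0  |  1/3 ]
  [ 0  1  -12  |  -10 ]
  [ 0  0   -3  |   -2 ]
R3 -> -1/3·R3
  [ 1  0    0  |  1/3 ]
  [ 0  1  -12  |  -10 ]
  [ 0  0    1  |  2/3 ]
R2 -> R2 + 12·R3
  [ 1  0  0  |  1/3 ]
  [ 0  1  0  |   -2 ]
  [ 0  0  1  |  2/3 ]
Reading off the last column: a = 1/3, b = -2, c = 2/3.

(1/3, -2, 2/3)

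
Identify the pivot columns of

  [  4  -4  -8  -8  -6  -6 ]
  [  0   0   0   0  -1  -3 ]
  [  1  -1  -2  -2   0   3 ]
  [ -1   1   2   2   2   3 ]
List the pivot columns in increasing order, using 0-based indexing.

0, 4

R1 ← 1/4·R1
  [  1  -1  -2  -2  -3/2  -3/2 ]
  [  0   0   0   0    -1    -3 ]
  [  1  -1  -2  -2     0     3 ]
  [ -1   1   2   2     2     3 ]
R3 ← R3 − R1
  [  1  -1  -2  -2  -3/2  -3/2 ]
  [  0   0   0   0    -1    -3 ]
  [  0   0   0   0   3/2   9/2 ]
  [ -1   1   2   2     2     3 ]
R4 ← R4 + R1
  [ 1  -1  -2  -2  -3/2  -3/2 ]
  [ 0   0   0   0    -1    -3 ]
  [ 0   0   0   0   3/2   9/2 ]
  [ 0   0   0   0   1/2   3/2 ]
R2 ← -1·R2
  [ 1  -1  -2  -2  -3/2  -3/2 ]
  [ 0   0   0   0     1     3 ]
  [ 0   0   0   0   3/2   9/2 ]
  [ 0   0   0   0   1/2   3/2 ]
R3 ← R3 − 3/2·R2
  [ 1  -1  -2  -2  -3/2  -3/2 ]
  [ 0   0   0   0     1     3 ]
  [ 0   0   0   0     0     0 ]
  [ 0   0   0   0   1/2   3/2 ]
R4 ← R4 − 1/2·R2
  [ 1  -1  -2  -2  -3/2  -3/2 ]
  [ 0   0   0   0     1     3 ]
  [ 0   0   0   0     0     0 ]
  [ 0   0   0   0     0     0 ]
R1 ← R1 + 3/2·R2
  [ 1  -1  -2  -2  0  3 ]
  [ 0   0   0   0  1  3 ]
  [ 0   0   0   0  0  0 ]
  [ 0   0   0   0  0  0 ]
Pivot columns are the columns containing a leading 1.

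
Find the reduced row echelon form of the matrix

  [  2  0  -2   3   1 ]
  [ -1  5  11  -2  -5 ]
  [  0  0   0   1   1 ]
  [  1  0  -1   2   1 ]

r1 → 1/2·r1
  [  1  0  -1  3/2  1/2 ]
  [ -1  5  11   -2   -5 ]
  [  0  0   0    1    1 ]
  [  1  0  -1    2    1 ]
r2 → r2 + r1
  [ 1  0  -1   3/2   1/2 ]
  [ 0  5  10  -1/2  -9/2 ]
  [ 0  0   0     1     1 ]
  [ 1  0  -1     2     1 ]
r4 → r4 − r1
  [ 1  0  -1   3/2   1/2 ]
  [ 0  5  10  -1/2  -9/2 ]
  [ 0  0   0     1     1 ]
  [ 0  0   0   1/2   1/2 ]
r2 → 1/5·r2
  [ 1  0  -1    3/2    1/2 ]
  [ 0  1   2  -1/10  -9/10 ]
  [ 0  0   0      1      1 ]
  [ 0  0   0    1/2    1/2 ]
r4 → r4 − 1/2·r3
  [ 1  0  -1    3/2    1/2 ]
  [ 0  1   2  -1/10  -9/10 ]
  [ 0  0   0      1      1 ]
  [ 0  0   0      0      0 ]
r2 → r2 + 1/10·r3
  [ 1  0  -1  3/2   1/2 ]
  [ 0  1   2    0  -4/5 ]
  [ 0  0   0    1     1 ]
  [ 0  0   0    0     0 ]
r1 → r1 − 3/2·r3
  [ 1  0  -1  0    -1 ]
  [ 0  1   2  0  -4/5 ]
  [ 0  0   0  1     1 ]
  [ 0  0   0  0     0 ]

[[1, 0, -1, 0, -1], [0, 1, 2, 0, -4/5], [0, 0, 0, 1, 1], [0, 0, 0, 0, 0]]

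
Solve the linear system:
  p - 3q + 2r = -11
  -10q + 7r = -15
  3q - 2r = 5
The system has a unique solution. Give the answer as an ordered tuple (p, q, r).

(-6, 5, 5)

Form the augmented matrix and row-reduce:
  [ 1   -3   2  |  -11 ]
  [ 0  -10   7  |  -15 ]
  [ 0    3  -2  |    5 ]
R2 := -1/10·R2
  [ 1  -3      2  |  -11 ]
  [ 0   1  -7/10  |  3/2 ]
  [ 0   3     -2  |    5 ]
R3 := R3 − 3·R2
  [ 1  -3      2  |  -11 ]
  [ 0   1  -7/10  |  3/2 ]
  [ 0   0   1/10  |  1/2 ]
R3 := 10·R3
  [ 1  -3      2  |  -11 ]
  [ 0   1  -7/10  |  3/2 ]
  [ 0   0      1  |    5 ]
R2 := R2 + 7/10·R3
  [ 1  -3  2  |  -11 ]
  [ 0   1  0  |    5 ]
  [ 0   0  1  |    5 ]
R1 := R1 − 2·R3
  [ 1  -3  0  |  -21 ]
  [ 0   1  0  |    5 ]
  [ 0   0  1  |    5 ]
R1 := R1 + 3·R2
  [ 1  0  0  |  -6 ]
  [ 0  1  0  |   5 ]
  [ 0  0  1  |   5 ]
Reading off the last column: p = -6, q = 5, r = 5.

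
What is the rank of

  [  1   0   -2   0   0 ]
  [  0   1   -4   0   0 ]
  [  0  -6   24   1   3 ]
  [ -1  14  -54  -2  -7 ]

rank = 4

R4 -> R4 + R1
  [ 1   0   -2   0   0 ]
  [ 0   1   -4   0   0 ]
  [ 0  -6   24   1   3 ]
  [ 0  14  -56  -2  -7 ]
R3 -> R3 + 6·R2
  [ 1   0   -2   0   0 ]
  [ 0   1   -4   0   0 ]
  [ 0   0    0   1   3 ]
  [ 0  14  -56  -2  -7 ]
R4 -> R4 − 14·R2
  [ 1  0  -2   0   0 ]
  [ 0  1  -4   0   0 ]
  [ 0  0   0   1   3 ]
  [ 0  0   0  -2  -7 ]
R4 -> R4 + 2·R3
  [ 1  0  -2  0   0 ]
  [ 0  1  -4  0   0 ]
  [ 0  0   0  1   3 ]
  [ 0  0   0  0  -1 ]
R4 -> -1·R4
  [ 1  0  -2  0  0 ]
  [ 0  1  -4  0  0 ]
  [ 0  0   0  1  3 ]
  [ 0  0   0  0  1 ]
R3 -> R3 − 3·R4
  [ 1  0  -2  0  0 ]
  [ 0  1  -4  0  0 ]
  [ 0  0   0  1  0 ]
  [ 0  0   0  0  1 ]
The reduced form has 4 nonzero rows.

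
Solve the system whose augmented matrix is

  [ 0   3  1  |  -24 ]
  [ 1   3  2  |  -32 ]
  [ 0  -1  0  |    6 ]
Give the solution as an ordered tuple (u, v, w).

Swap ρ1 and ρ2.
  [ 1   3  2  |  -32 ]
  [ 0   3  1  |  -24 ]
  [ 0  -1  0  |    6 ]
Multiply ρ2 by 1/3.
  [ 1   3    2  |  -32 ]
  [ 0   1  1/3  |   -8 ]
  [ 0  -1    0  |    6 ]
Add ρ2 to ρ3.
  [ 1  3    2  |  -32 ]
  [ 0  1  1/3  |   -8 ]
  [ 0  0  1/3  |   -2 ]
Multiply ρ3 by 3.
  [ 1  3    2  |  -32 ]
  [ 0  1  1/3  |   -8 ]
  [ 0  0    1  |   -6 ]
Subtract 1/3 times ρ3 from ρ2.
  [ 1  3  2  |  -32 ]
  [ 0  1  0  |   -6 ]
  [ 0  0  1  |   -6 ]
Subtract 2 times ρ3 from ρ1.
  [ 1  3  0  |  -20 ]
  [ 0  1  0  |   -6 ]
  [ 0  0  1  |   -6 ]
Subtract 3 times ρ2 from ρ1.
  [ 1  0  0  |  -2 ]
  [ 0  1  0  |  -6 ]
  [ 0  0  1  |  -6 ]
Reading off the last column: u = -2, v = -6, w = -6.

(-2, -6, -6)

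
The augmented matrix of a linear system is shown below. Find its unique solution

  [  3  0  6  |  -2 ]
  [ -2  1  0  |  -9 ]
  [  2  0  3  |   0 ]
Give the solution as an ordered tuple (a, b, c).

R1 := 1/3·R1
  [  1  0  2  |  -2/3 ]
  [ -2  1  0  |    -9 ]
  [  2  0  3  |     0 ]
R2 := R2 + 2·R1
  [ 1  0  2  |   -2/3 ]
  [ 0  1  4  |  -31/3 ]
  [ 2  0  3  |      0 ]
R3 := R3 − 2·R1
  [ 1  0   2  |   -2/3 ]
  [ 0  1   4  |  -31/3 ]
  [ 0  0  -1  |    4/3 ]
R3 := -1·R3
  [ 1  0  2  |   -2/3 ]
  [ 0  1  4  |  -31/3 ]
  [ 0  0  1  |   -4/3 ]
R2 := R2 − 4·R3
  [ 1  0  2  |  -2/3 ]
  [ 0  1  0  |    -5 ]
  [ 0  0  1  |  -4/3 ]
R1 := R1 − 2·R3
  [ 1  0  0  |     2 ]
  [ 0  1  0  |    -5 ]
  [ 0  0  1  |  -4/3 ]
Reading off the last column: a = 2, b = -5, c = -4/3.

(2, -5, -4/3)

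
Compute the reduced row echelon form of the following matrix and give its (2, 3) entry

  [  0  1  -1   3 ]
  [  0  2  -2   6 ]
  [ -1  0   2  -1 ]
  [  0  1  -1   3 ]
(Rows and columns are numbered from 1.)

-1

Swap R1 and R3.
Multiply R1 by -1.
Multiply R2 by 1/2.
Subtract R2 from R3.
Subtract R2 from R4.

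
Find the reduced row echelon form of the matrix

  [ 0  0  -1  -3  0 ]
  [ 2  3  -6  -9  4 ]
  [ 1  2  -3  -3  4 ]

R1 <=> R2
  [ 2  3  -6  -9  4 ]
  [ 0  0  -1  -3  0 ]
  [ 1  2  -3  -3  4 ]
R1 -> 1/2·R1
  [ 1  3/2  -3  -9/2  2 ]
  [ 0    0  -1    -3  0 ]
  [ 1    2  -3    -3  4 ]
R3 -> R3 − R1
  [ 1  3/2  -3  -9/2  2 ]
  [ 0    0  -1    -3  0 ]
  [ 0  1/2   0   3/2  2 ]
R2 <=> R3
  [ 1  3/2  -3  -9/2  2 ]
  [ 0  1/2   0   3/2  2 ]
  [ 0    0  -1    -3  0 ]
R2 -> 2·R2
  [ 1  3/2  -3  -9/2  2 ]
  [ 0    1   0     3  4 ]
  [ 0    0  -1    -3  0 ]
R3 -> -1·R3
  [ 1  3/2  -3  -9/2  2 ]
  [ 0    1   0     3  4 ]
  [ 0    0   1     3  0 ]
R1 -> R1 + 3·R3
  [ 1  3/2  0  9/2  2 ]
  [ 0    1  0    3  4 ]
  [ 0    0  1    3  0 ]
R1 -> R1 − 3/2·R2
  [ 1  0  0  0  -4 ]
  [ 0  1  0  3   4 ]
  [ 0  0  1  3   0 ]

[[1, 0, 0, 0, -4], [0, 1, 0, 3, 4], [0, 0, 1, 3, 0]]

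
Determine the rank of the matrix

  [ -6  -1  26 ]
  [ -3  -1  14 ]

ρ1 := -1/6·ρ1
ρ2 := ρ2 + 3·ρ1
ρ2 := -2·ρ2
ρ1 := ρ1 − 1/6·ρ2
The reduced form has 2 nonzero rows.

rank = 2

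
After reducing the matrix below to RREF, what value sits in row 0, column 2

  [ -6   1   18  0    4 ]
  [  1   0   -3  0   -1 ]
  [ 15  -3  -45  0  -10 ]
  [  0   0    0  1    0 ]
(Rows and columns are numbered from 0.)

r1 ← -1/6·r1
  [  1  -1/6   -3  0  -2/3 ]
  [  1     0   -3  0    -1 ]
  [ 15    -3  -45  0   -10 ]
  [  0     0    0  1     0 ]
r2 ← r2 − r1
  [  1  -1/6   -3  0  -2/3 ]
  [  0   1/6    0  0  -1/3 ]
  [ 15    -3  -45  0   -10 ]
  [  0     0    0  1     0 ]
r3 ← r3 − 15·r1
  [ 1  -1/6  -3  0  -2/3 ]
  [ 0   1/6   0  0  -1/3 ]
  [ 0  -1/2   0  0     0 ]
  [ 0     0   0  1     0 ]
r2 ← 6·r2
  [ 1  -1/6  -3  0  -2/3 ]
  [ 0     1   0  0    -2 ]
  [ 0  -1/2   0  0     0 ]
  [ 0     0   0  1     0 ]
r3 ← r3 + 1/2·r2
  [ 1  -1/6  -3  0  -2/3 ]
  [ 0     1   0  0    -2 ]
  [ 0     0   0  0    -1 ]
  [ 0     0   0  1     0 ]
r3 <=> r4
  [ 1  -1/6  -3  0  -2/3 ]
  [ 0     1   0  0    -2 ]
  [ 0     0   0  1     0 ]
  [ 0     0   0  0    -1 ]
r4 ← -1·r4
  [ 1  -1/6  -3  0  -2/3 ]
  [ 0     1   0  0    -2 ]
  [ 0     0   0  1     0 ]
  [ 0     0   0  0     1 ]
r2 ← r2 + 2·r4
  [ 1  -1/6  -3  0  -2/3 ]
  [ 0     1   0  0     0 ]
  [ 0     0   0  1     0 ]
  [ 0     0   0  0     1 ]
r1 ← r1 + 2/3·r4
  [ 1  -1/6  -3  0  0 ]
  [ 0     1   0  0  0 ]
  [ 0     0   0  1  0 ]
  [ 0     0   0  0  1 ]
r1 ← r1 + 1/6·r2
  [ 1  0  -3  0  0 ]
  [ 0  1   0  0  0 ]
  [ 0  0   0  1  0 ]
  [ 0  0   0  0  1 ]

-3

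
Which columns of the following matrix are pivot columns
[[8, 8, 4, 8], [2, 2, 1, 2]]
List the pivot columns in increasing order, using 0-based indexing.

0

R1 → 1/8·R1
  [ 1  1  1/2  1 ]
  [ 2  2    1  2 ]
R2 → R2 − 2·R1
  [ 1  1  1/2  1 ]
  [ 0  0    0  0 ]
Pivot columns are the columns containing a leading 1.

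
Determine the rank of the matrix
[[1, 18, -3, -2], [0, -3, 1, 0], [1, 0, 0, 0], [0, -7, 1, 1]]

rank = 4

Subtract ρ1 from ρ3.
Multiply ρ2 by -1/3.
Add 18 times ρ2 to ρ3.
Add 7 times ρ2 to ρ4.
Multiply ρ3 by -1/3.
Add 4/3 times ρ3 to ρ4.
Multiply ρ4 by 9.
Add 2/3 times ρ4 to ρ3.
Add 2 times ρ4 to ρ1.
Add 1/3 times ρ3 to ρ2.
Add 3 times ρ3 to ρ1.
Subtract 18 times ρ2 from ρ1.
The reduced form has 4 nonzero rows.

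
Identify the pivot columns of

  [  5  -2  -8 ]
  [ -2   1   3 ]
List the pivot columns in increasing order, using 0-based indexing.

0, 1

Multiply r1 by 1/5.
Add 2 times r1 to r2.
Multiply r2 by 5.
Add 2/5 times r2 to r1.
Pivot columns are the columns containing a leading 1.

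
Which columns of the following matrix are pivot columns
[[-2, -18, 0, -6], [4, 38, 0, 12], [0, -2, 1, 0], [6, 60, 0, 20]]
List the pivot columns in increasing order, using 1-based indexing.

ρ1 → -1/2·ρ1
  [ 1   9  0   3 ]
  [ 4  38  0  12 ]
  [ 0  -2  1   0 ]
  [ 6  60  0  20 ]
ρ2 → ρ2 − 4·ρ1
  [ 1   9  0   3 ]
  [ 0   2  0   0 ]
  [ 0  -2  1   0 ]
  [ 6  60  0  20 ]
ρ4 → ρ4 − 6·ρ1
  [ 1   9  0  3 ]
  [ 0   2  0  0 ]
  [ 0  -2  1  0 ]
  [ 0   6  0  2 ]
ρ2 → 1/2·ρ2
  [ 1   9  0  3 ]
  [ 0   1  0  0 ]
  [ 0  -2  1  0 ]
  [ 0   6  0  2 ]
ρ3 → ρ3 + 2·ρ2
  [ 1  9  0  3 ]
  [ 0  1  0  0 ]
  [ 0  0  1  0 ]
  [ 0  6  0  2 ]
ρ4 → ρ4 − 6·ρ2
  [ 1  9  0  3 ]
  [ 0  1  0  0 ]
  [ 0  0  1  0 ]
  [ 0  0  0  2 ]
ρ4 → 1/2·ρ4
  [ 1  9  0  3 ]
  [ 0  1  0  0 ]
  [ 0  0  1  0 ]
  [ 0  0  0  1 ]
ρ1 → ρ1 − 3·ρ4
  [ 1  9  0  0 ]
  [ 0  1  0  0 ]
  [ 0  0  1  0 ]
  [ 0  0  0  1 ]
ρ1 → ρ1 − 9·ρ2
  [ 1  0  0  0 ]
  [ 0  1  0  0 ]
  [ 0  0  1  0 ]
  [ 0  0  0  1 ]
Pivot columns are the columns containing a leading 1.

1, 2, 3, 4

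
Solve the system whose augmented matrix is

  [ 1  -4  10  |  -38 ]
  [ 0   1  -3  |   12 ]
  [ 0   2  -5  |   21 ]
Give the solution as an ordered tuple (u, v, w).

(4, 3, -3)

ρ3 := ρ3 − 2·ρ2
  [ 1  -4  10  |  -38 ]
  [ 0   1  -3  |   12 ]
  [ 0   0   1  |   -3 ]
ρ2 := ρ2 + 3·ρ3
  [ 1  -4  10  |  -38 ]
  [ 0   1   0  |    3 ]
  [ 0   0   1  |   -3 ]
ρ1 := ρ1 − 10·ρ3
  [ 1  -4  0  |  -8 ]
  [ 0   1  0  |   3 ]
  [ 0   0  1  |  -3 ]
ρ1 := ρ1 + 4·ρ2
  [ 1  0  0  |   4 ]
  [ 0  1  0  |   3 ]
  [ 0  0  1  |  -3 ]
Reading off the last column: u = 4, v = 3, w = -3.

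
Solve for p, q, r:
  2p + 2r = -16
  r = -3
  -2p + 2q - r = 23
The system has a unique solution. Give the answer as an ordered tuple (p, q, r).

(-5, 5, -3)

Form the augmented matrix and row-reduce:
  [  2  0   2  |  -16 ]
  [  0  0   1  |   -3 ]
  [ -2  2  -1  |   23 ]
R1 := 1/2·R1
  [  1  0   1  |  -8 ]
  [  0  0   1  |  -3 ]
  [ -2  2  -1  |  23 ]
R3 := R3 + 2·R1
  [ 1  0  1  |  -8 ]
  [ 0  0  1  |  -3 ]
  [ 0  2  1  |   7 ]
R2 <-> R3
  [ 1  0  1  |  -8 ]
  [ 0  2  1  |   7 ]
  [ 0  0  1  |  -3 ]
R2 := 1/2·R2
  [ 1  0    1  |   -8 ]
  [ 0  1  1/2  |  7/2 ]
  [ 0  0    1  |   -3 ]
R2 := R2 − 1/2·R3
  [ 1  0  1  |  -8 ]
  [ 0  1  0  |   5 ]
  [ 0  0  1  |  -3 ]
R1 := R1 − R3
  [ 1  0  0  |  -5 ]
  [ 0  1  0  |   5 ]
  [ 0  0  1  |  -3 ]
Reading off the last column: p = -5, q = 5, r = -3.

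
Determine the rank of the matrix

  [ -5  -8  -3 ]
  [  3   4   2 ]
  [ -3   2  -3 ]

Multiply R1 by -1/5.
  [  1  8/5  3/5 ]
  [  3    4    2 ]
  [ -3    2   -3 ]
Subtract 3 times R1 from R2.
  [  1   8/5  3/5 ]
  [  0  -4/5  1/5 ]
  [ -3     2   -3 ]
Add 3 times R1 to R3.
  [ 1   8/5   3/5 ]
  [ 0  -4/5   1/5 ]
  [ 0  34/5  -6/5 ]
Multiply R2 by -5/4.
  [ 1   8/5   3/5 ]
  [ 0     1  -1/4 ]
  [ 0  34/5  -6/5 ]
Subtract 34/5 times R2 from R3.
  [ 1  8/5   3/5 ]
  [ 0    1  -1/4 ]
  [ 0    0   1/2 ]
Multiply R3 by 2.
  [ 1  8/5   3/5 ]
  [ 0    1  -1/4 ]
  [ 0    0     1 ]
Add 1/4 times R3 to R2.
  [ 1  8/5  3/5 ]
  [ 0    1    0 ]
  [ 0    0    1 ]
Subtract 3/5 times R3 from R1.
  [ 1  8/5  0 ]
  [ 0    1  0 ]
  [ 0    0  1 ]
Subtract 8/5 times R2 from R1.
  [ 1  0  0 ]
  [ 0  1  0 ]
  [ 0  0  1 ]
The reduced form has 3 nonzero rows.

rank = 3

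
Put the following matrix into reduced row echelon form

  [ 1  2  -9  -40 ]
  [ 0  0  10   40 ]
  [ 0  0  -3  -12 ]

[[1, 2, 0, -4], [0, 0, 1, 4], [0, 0, 0, 0]]

ρ2 → 1/10·ρ2
  [ 1  2  -9  -40 ]
  [ 0  0   1    4 ]
  [ 0  0  -3  -12 ]
ρ3 → ρ3 + 3·ρ2
  [ 1  2  -9  -40 ]
  [ 0  0   1    4 ]
  [ 0  0   0    0 ]
ρ1 → ρ1 + 9·ρ2
  [ 1  2  0  -4 ]
  [ 0  0  1   4 ]
  [ 0  0  0   0 ]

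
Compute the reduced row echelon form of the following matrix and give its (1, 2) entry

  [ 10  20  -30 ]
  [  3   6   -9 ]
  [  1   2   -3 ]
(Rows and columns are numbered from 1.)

R1 ← 1/10·R1
  [ 1  2  -3 ]
  [ 3  6  -9 ]
  [ 1  2  -3 ]
R2 ← R2 − 3·R1
  [ 1  2  -3 ]
  [ 0  0   0 ]
  [ 1  2  -3 ]
R3 ← R3 − R1
  [ 1  2  -3 ]
  [ 0  0   0 ]
  [ 0  0   0 ]

2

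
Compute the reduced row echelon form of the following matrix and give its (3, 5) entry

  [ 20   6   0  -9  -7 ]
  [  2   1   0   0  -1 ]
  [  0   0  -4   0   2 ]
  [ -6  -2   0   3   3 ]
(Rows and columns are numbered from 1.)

-1/2

ρ1 := 1/20·ρ1
  [  1  3/10   0  -9/20  -7/20 ]
  [  2     1   0      0     -1 ]
  [  0     0  -4      0      2 ]
  [ -6    -2   0      3      3 ]
ρ2 := ρ2 − 2·ρ1
  [  1  3/10   0  -9/20  -7/20 ]
  [  0   2/5   0   9/10  -3/10 ]
  [  0     0  -4      0      2 ]
  [ -6    -2   0      3      3 ]
ρ4 := ρ4 + 6·ρ1
  [ 1  3/10   0  -9/20  -7/20 ]
  [ 0   2/5   0   9/10  -3/10 ]
  [ 0     0  -4      0      2 ]
  [ 0  -1/5   0   3/10   9/10 ]
ρ2 := 5/2·ρ2
  [ 1  3/10   0  -9/20  -7/20 ]
  [ 0     1   0    9/4   -3/4 ]
  [ 0     0  -4      0      2 ]
  [ 0  -1/5   0   3/10   9/10 ]
ρ4 := ρ4 + 1/5·ρ2
  [ 1  3/10   0  -9/20  -7/20 ]
  [ 0     1   0    9/4   -3/4 ]
  [ 0     0  -4      0      2 ]
  [ 0     0   0    3/4    3/4 ]
ρ3 := -1/4·ρ3
  [ 1  3/10  0  -9/20  -7/20 ]
  [ 0     1  0    9/4   -3/4 ]
  [ 0     0  1      0   -1/2 ]
  [ 0     0  0    3/4    3/4 ]
ρ4 := 4/3·ρ4
  [ 1  3/10  0  -9/20  -7/20 ]
  [ 0     1  0    9/4   -3/4 ]
  [ 0     0  1      0   -1/2 ]
  [ 0     0  0      1      1 ]
ρ2 := ρ2 − 9/4·ρ4
  [ 1  3/10  0  -9/20  -7/20 ]
  [ 0     1  0      0     -3 ]
  [ 0     0  1      0   -1/2 ]
  [ 0     0  0      1      1 ]
ρ1 := ρ1 + 9/20·ρ4
  [ 1  3/10  0  0  1/10 ]
  [ 0     1  0  0    -3 ]
  [ 0     0  1  0  -1/2 ]
  [ 0     0  0  1     1 ]
ρ1 := ρ1 − 3/10·ρ2
  [ 1  0  0  0     1 ]
  [ 0  1  0  0    -3 ]
  [ 0  0  1  0  -1/2 ]
  [ 0  0  0  1     1 ]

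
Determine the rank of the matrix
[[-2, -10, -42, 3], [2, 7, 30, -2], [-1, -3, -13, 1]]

R1 → -1/2·R1
  [  1   5   21  -3/2 ]
  [  2   7   30    -2 ]
  [ -1  -3  -13     1 ]
R2 → R2 − 2·R1
  [  1   5   21  -3/2 ]
  [  0  -3  -12     1 ]
  [ -1  -3  -13     1 ]
R3 → R3 + R1
  [ 1   5   21  -3/2 ]
  [ 0  -3  -12     1 ]
  [ 0   2    8  -1/2 ]
R2 → -1/3·R2
  [ 1  5  21  -3/2 ]
  [ 0  1   4  -1/3 ]
  [ 0  2   8  -1/2 ]
R3 → R3 − 2·R2
  [ 1  5  21  -3/2 ]
  [ 0  1   4  -1/3 ]
  [ 0  0   0   1/6 ]
R3 → 6·R3
  [ 1  5  21  -3/2 ]
  [ 0  1   4  -1/3 ]
  [ 0  0   0     1 ]
R2 → R2 + 1/3·R3
  [ 1  5  21  -3/2 ]
  [ 0  1   4     0 ]
  [ 0  0   0     1 ]
R1 → R1 + 3/2·R3
  [ 1  5  21  0 ]
  [ 0  1   4  0 ]
  [ 0  0   0  1 ]
R1 → R1 − 5·R2
  [ 1  0  1  0 ]
  [ 0  1  4  0 ]
  [ 0  0  0  1 ]
The reduced form has 3 nonzero rows.

rank = 3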